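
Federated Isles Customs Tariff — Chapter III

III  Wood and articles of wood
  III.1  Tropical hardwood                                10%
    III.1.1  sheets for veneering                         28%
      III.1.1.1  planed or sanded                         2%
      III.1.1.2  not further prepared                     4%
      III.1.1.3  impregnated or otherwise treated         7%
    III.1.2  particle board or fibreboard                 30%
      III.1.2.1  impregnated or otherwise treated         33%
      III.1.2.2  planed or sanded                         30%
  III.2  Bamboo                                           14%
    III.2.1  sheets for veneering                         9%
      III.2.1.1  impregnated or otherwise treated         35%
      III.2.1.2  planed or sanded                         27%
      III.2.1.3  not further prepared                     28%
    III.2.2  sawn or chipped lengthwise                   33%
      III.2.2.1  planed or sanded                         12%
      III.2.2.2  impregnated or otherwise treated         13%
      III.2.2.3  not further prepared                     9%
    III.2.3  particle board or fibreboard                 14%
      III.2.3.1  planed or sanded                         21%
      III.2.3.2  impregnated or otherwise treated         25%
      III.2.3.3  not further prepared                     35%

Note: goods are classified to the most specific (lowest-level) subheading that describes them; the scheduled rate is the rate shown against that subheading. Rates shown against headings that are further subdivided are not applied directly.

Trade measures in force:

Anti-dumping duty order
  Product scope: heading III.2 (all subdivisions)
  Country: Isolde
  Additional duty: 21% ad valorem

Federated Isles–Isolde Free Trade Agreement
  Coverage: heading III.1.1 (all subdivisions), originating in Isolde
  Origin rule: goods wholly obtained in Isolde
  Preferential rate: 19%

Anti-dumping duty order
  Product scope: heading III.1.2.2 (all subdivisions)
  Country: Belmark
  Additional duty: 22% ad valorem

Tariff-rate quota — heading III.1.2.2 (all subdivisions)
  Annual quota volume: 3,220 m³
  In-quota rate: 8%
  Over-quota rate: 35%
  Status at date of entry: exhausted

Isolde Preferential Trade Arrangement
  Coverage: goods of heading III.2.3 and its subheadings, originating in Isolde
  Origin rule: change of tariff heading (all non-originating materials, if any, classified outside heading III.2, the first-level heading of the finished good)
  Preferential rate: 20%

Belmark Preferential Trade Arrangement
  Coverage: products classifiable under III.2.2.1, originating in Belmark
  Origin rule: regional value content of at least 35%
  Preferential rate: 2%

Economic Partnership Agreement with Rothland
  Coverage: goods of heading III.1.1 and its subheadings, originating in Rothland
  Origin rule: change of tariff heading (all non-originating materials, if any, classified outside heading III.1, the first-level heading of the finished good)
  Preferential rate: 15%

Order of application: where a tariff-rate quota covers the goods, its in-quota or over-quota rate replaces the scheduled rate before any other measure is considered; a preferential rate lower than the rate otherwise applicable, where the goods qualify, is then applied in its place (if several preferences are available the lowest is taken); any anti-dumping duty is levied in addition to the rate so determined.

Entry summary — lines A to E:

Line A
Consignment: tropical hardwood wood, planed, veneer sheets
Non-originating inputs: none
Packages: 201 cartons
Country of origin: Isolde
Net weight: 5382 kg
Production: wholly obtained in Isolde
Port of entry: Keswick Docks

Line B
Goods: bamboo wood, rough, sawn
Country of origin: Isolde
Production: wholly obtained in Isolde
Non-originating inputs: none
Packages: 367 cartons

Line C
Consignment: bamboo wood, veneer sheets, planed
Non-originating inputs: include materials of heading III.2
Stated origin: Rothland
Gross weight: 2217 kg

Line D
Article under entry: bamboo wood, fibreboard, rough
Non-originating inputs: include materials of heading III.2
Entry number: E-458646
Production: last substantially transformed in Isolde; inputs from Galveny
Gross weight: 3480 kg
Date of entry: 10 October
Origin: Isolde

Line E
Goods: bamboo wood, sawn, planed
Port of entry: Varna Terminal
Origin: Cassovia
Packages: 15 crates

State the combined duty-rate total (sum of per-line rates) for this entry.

127%

Line A: tropical hardwood → III.1; veneer sheets → III.1.1; planed → III.1.1.1. Scheduled 2%. Isolde agreement on III.1.1: wholly obtained → 19% available; Isolde agreement on III.2.3: III.1.1.1 not covered; preference 19% not lower than 2% → no reduction. → 2%.
Line B: bamboo → III.2; sawn → III.2.2; rough → III.2.2.3. Scheduled 9%. Isolde agreement on III.1.1: III.2.2.3 not covered; Isolde agreement on III.2.3: III.2.2.3 not covered; anti-dumping (Isolde, III.2): +21%; total 9% + 21% = 30%. → 30%.
Line C: bamboo → III.2; veneer sheets → III.2.1; planed → III.2.1.2. Scheduled 27%. Rothland agreement on III.1.1: III.2.1.2 not covered. → 27%.
Line D: bamboo → III.2; fibreboard → III.2.3; rough → III.2.3.3. Scheduled 35%. Isolde agreement on III.1.1: III.2.3.3 not covered; Isolde agreement on III.2.3: CTH not met; anti-dumping (Isolde, III.2): +21%; total 35% + 21% = 56%. → 56%.
Line E: bamboo → III.2; sawn → III.2.2; planed → III.2.2.1. Scheduled 12%. No special measure applies. → 12%.
Sum: 2% + 30% + 27% + 56% + 12% = 127%.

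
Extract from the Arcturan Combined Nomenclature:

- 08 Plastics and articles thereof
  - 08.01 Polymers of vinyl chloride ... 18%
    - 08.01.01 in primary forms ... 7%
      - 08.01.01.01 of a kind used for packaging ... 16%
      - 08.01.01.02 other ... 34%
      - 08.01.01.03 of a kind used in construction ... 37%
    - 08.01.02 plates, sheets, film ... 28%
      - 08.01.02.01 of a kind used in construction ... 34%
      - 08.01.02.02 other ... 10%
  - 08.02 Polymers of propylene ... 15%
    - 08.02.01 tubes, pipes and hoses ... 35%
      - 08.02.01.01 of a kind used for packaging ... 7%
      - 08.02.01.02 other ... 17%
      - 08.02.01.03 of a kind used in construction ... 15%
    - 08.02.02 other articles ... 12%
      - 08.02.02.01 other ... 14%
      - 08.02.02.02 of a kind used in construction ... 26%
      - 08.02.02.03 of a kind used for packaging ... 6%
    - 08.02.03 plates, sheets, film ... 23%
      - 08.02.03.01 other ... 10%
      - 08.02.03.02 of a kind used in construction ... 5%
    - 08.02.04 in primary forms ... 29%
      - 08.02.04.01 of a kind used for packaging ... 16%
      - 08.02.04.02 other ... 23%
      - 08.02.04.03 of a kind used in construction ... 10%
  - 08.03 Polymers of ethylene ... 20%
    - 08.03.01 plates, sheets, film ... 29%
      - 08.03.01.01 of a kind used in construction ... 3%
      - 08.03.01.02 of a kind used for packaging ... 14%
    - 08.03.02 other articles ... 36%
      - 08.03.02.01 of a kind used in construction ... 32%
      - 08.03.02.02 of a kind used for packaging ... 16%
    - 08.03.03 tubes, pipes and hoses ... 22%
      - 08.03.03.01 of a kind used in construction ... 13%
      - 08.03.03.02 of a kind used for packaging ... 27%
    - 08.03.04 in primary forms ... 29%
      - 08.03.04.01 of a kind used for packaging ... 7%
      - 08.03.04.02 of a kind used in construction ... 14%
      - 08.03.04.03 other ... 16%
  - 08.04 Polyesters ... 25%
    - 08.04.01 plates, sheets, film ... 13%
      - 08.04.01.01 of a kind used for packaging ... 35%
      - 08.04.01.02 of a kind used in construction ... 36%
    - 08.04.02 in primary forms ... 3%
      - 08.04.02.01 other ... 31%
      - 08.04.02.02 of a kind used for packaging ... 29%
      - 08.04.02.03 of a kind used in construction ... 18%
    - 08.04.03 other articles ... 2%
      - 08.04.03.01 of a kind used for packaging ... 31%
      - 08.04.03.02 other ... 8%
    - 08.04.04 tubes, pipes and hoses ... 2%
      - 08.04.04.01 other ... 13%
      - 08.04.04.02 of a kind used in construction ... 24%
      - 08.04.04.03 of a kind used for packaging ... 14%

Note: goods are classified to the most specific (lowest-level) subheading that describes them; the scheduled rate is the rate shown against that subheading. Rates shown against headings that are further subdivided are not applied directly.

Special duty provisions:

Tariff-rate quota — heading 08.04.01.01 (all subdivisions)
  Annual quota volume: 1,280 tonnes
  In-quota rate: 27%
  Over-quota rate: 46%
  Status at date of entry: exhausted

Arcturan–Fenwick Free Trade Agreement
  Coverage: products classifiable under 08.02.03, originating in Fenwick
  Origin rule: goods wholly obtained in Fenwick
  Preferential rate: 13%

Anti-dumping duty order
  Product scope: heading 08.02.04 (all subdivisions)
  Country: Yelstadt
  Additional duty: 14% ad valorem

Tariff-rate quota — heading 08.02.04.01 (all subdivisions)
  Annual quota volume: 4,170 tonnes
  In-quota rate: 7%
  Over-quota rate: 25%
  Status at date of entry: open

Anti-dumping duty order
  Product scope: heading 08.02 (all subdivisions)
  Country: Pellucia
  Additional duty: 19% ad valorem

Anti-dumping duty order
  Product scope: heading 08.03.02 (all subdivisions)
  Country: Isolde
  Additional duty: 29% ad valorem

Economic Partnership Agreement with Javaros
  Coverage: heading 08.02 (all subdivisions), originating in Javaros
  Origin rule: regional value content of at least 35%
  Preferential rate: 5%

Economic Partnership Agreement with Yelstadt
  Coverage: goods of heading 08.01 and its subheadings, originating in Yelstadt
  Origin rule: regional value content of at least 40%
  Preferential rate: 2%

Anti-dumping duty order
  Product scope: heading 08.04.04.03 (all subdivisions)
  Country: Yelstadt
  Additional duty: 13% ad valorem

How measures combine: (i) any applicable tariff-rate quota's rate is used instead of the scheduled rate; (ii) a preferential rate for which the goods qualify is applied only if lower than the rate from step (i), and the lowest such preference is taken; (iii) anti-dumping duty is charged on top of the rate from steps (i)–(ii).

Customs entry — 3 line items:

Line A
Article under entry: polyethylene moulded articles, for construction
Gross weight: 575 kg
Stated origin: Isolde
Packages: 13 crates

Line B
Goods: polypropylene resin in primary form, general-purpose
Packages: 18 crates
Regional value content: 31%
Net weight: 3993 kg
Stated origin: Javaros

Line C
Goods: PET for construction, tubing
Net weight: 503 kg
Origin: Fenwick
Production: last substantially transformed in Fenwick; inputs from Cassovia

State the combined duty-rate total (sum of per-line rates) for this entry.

Line A: polyethylene → 08.03; moulded articles → 08.03.02; for construction → 08.03.02.01. Scheduled 32%. anti-dumping (Isolde, 08.03.02): +29%; total 32% + 29% = 61%. → 61%.
Line B: polypropylene → 08.02; resin in primary form → 08.02.04; general-purpose → 08.02.04.02. Scheduled 23%. Javaros agreement on 08.02: RVC < 35%. → 23%.
Line C: PET → 08.04; tubing → 08.04.04; for construction → 08.04.04.02. Scheduled 24%. Fenwick agreement on 08.02.03: 08.04.04.02 not covered. → 24%.
Sum: 61% + 23% + 24% = 108%.

108%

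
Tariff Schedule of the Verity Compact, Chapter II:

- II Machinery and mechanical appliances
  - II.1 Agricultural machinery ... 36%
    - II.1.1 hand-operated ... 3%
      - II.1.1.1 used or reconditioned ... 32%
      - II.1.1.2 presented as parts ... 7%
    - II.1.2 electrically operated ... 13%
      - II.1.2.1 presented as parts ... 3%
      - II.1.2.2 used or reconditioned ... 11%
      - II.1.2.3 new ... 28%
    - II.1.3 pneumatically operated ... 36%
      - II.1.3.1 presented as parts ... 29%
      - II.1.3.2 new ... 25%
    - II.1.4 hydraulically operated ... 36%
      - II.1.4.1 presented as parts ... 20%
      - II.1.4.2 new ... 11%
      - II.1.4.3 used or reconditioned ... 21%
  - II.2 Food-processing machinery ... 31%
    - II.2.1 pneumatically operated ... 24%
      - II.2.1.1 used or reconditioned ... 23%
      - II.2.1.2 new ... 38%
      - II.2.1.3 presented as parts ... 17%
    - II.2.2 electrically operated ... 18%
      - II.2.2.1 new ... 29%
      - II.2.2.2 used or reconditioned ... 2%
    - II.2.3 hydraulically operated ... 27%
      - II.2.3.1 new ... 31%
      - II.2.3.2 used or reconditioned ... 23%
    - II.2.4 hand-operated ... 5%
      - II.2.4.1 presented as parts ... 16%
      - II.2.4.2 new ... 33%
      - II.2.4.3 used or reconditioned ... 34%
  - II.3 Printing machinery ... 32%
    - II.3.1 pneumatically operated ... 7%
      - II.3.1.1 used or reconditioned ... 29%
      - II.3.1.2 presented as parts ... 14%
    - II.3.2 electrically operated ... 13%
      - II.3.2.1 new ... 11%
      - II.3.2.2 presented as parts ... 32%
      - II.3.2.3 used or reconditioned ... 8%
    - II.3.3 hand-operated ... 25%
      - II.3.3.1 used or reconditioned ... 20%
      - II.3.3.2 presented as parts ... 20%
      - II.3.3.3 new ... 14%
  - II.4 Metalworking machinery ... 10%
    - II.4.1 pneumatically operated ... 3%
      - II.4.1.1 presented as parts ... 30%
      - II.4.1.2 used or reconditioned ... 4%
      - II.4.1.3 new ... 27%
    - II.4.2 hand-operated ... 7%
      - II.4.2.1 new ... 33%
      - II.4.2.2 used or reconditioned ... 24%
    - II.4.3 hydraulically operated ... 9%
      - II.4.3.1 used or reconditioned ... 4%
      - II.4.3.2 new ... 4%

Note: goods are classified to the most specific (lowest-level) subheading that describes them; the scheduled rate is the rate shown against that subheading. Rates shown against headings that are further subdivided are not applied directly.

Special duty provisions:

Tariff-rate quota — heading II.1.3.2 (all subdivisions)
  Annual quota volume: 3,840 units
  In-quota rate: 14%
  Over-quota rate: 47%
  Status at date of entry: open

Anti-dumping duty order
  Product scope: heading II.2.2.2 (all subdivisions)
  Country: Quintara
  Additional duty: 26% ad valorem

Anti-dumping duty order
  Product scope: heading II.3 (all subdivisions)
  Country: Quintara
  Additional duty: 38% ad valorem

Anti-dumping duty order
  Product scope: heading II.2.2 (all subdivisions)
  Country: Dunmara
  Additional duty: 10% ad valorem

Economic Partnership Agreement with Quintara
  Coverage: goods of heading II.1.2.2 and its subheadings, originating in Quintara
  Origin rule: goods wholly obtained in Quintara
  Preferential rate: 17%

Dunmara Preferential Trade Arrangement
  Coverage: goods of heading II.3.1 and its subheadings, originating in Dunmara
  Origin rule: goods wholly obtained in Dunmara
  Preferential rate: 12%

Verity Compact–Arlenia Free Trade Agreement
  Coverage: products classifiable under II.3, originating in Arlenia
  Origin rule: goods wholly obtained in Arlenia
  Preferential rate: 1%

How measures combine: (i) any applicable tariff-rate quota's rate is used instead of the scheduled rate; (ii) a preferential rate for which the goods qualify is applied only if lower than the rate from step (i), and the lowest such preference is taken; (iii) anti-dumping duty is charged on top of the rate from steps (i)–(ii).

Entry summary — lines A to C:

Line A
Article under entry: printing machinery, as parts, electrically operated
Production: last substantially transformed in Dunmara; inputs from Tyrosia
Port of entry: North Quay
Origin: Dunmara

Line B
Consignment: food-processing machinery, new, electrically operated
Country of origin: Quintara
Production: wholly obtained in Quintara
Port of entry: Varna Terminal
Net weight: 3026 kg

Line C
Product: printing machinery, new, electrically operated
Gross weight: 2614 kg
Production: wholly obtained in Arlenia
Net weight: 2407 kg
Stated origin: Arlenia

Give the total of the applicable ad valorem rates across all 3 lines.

62%

Line A: printing → II.3; electrically operated → II.3.2; as parts → II.3.2.2. Scheduled 32%. Dunmara agreement on II.3.1: II.3.2.2 not covered. → 32%.
Line B: food-processing → II.2; electrically operated → II.2.2; new → II.2.2.1. Scheduled 29%. Quintara agreement on II.1.2.2: II.2.2.1 not covered. → 29%.
Line C: printing → II.3; electrically operated → II.3.2; new → II.3.2.1. Scheduled 11%. Arlenia agreement on II.3: wholly obtained → 1% available; preferential 1%. → 1%.
Sum: 32% + 29% + 1% = 62%.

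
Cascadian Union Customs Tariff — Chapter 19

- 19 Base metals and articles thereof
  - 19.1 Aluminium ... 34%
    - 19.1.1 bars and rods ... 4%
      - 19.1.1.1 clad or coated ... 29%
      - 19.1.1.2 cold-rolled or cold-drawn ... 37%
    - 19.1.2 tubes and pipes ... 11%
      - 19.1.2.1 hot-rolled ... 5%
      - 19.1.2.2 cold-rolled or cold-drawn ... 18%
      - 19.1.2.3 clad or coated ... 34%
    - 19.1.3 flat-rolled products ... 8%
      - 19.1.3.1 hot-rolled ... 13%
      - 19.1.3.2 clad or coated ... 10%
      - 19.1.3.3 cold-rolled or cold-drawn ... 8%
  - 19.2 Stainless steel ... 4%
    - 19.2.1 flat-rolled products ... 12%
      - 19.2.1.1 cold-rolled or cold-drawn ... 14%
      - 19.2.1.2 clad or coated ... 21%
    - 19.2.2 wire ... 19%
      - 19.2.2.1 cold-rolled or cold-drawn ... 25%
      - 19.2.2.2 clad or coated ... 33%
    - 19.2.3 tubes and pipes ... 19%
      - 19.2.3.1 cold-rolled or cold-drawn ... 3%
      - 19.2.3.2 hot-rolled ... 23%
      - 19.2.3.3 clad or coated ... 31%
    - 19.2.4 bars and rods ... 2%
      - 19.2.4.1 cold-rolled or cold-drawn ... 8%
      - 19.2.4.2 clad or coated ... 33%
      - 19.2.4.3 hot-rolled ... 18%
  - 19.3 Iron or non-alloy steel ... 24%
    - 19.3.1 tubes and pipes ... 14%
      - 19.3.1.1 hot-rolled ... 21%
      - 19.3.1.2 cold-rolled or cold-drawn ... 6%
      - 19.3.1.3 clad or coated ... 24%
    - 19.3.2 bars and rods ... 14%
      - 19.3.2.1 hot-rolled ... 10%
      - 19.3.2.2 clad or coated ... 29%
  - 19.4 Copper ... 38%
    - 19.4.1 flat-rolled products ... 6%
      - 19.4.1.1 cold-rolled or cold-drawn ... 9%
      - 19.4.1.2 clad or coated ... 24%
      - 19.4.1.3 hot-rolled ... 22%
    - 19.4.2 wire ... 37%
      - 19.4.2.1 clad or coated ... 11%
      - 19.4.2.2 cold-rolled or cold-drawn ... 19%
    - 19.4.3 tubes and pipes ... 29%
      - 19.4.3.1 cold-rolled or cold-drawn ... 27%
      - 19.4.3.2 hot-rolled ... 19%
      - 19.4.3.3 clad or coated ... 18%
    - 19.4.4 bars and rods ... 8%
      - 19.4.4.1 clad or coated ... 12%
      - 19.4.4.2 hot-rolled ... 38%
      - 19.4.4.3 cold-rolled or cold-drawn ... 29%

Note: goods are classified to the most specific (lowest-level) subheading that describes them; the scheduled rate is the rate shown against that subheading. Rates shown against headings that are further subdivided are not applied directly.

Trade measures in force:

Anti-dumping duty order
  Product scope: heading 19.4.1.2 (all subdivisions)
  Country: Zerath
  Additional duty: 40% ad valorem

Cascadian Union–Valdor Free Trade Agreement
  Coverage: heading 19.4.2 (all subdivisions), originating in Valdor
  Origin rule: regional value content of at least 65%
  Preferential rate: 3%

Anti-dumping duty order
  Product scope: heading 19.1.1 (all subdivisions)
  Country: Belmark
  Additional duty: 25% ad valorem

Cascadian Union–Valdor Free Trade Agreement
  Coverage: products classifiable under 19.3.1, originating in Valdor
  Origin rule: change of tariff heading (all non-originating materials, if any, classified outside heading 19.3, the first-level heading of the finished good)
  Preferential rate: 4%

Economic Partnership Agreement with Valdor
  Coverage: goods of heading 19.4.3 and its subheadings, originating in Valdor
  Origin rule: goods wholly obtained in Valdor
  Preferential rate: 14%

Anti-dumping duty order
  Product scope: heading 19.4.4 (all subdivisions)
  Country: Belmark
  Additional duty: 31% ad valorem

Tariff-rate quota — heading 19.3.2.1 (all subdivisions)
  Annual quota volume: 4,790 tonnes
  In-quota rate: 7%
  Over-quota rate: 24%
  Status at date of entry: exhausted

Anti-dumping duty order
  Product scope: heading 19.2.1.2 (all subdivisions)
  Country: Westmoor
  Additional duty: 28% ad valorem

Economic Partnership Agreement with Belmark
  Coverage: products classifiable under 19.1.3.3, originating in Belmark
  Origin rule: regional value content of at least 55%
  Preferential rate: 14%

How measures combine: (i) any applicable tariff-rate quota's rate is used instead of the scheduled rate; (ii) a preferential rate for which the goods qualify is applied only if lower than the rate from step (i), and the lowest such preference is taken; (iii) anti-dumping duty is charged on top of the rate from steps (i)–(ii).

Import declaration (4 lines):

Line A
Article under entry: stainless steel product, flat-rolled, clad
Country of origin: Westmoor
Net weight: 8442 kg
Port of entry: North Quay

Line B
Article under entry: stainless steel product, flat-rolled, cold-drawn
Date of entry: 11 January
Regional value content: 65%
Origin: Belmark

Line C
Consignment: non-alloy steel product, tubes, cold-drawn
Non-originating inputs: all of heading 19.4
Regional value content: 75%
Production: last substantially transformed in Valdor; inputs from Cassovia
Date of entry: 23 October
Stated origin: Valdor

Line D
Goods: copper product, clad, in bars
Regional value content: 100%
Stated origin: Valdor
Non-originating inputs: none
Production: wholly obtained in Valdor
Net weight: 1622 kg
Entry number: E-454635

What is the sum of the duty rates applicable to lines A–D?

Line A: stainless steel → 19.2; flat-rolled → 19.2.1; clad → 19.2.1.2. Scheduled 21%. anti-dumping (Westmoor, 19.2.1.2): +28%; total 21% + 28% = 49%. → 49%.
Line B: stainless steel → 19.2; flat-rolled → 19.2.1; cold-drawn → 19.2.1.1. Scheduled 14%. Belmark agreement on 19.1.3.3: 19.2.1.1 not covered. → 14%.
Line C: non-alloy steel → 19.3; tubes → 19.3.1; cold-drawn → 19.3.1.2. Scheduled 6%. Valdor agreement on 19.4.2: 19.3.1.2 not covered; Valdor agreement on 19.3.1: CTH met → 4% available; Valdor agreement on 19.4.3: 19.3.1.2 not covered; preferential 4%. → 4%.
Line D: copper → 19.4; in bars → 19.4.4; clad → 19.4.4.1. Scheduled 12%. Valdor agreement on 19.4.2: 19.4.4.1 not covered; Valdor agreement on 19.3.1: 19.4.4.1 not covered; Valdor agreement on 19.4.3: 19.4.4.1 not covered. → 12%.
Sum: 49% + 14% + 4% + 12% = 79%.

79%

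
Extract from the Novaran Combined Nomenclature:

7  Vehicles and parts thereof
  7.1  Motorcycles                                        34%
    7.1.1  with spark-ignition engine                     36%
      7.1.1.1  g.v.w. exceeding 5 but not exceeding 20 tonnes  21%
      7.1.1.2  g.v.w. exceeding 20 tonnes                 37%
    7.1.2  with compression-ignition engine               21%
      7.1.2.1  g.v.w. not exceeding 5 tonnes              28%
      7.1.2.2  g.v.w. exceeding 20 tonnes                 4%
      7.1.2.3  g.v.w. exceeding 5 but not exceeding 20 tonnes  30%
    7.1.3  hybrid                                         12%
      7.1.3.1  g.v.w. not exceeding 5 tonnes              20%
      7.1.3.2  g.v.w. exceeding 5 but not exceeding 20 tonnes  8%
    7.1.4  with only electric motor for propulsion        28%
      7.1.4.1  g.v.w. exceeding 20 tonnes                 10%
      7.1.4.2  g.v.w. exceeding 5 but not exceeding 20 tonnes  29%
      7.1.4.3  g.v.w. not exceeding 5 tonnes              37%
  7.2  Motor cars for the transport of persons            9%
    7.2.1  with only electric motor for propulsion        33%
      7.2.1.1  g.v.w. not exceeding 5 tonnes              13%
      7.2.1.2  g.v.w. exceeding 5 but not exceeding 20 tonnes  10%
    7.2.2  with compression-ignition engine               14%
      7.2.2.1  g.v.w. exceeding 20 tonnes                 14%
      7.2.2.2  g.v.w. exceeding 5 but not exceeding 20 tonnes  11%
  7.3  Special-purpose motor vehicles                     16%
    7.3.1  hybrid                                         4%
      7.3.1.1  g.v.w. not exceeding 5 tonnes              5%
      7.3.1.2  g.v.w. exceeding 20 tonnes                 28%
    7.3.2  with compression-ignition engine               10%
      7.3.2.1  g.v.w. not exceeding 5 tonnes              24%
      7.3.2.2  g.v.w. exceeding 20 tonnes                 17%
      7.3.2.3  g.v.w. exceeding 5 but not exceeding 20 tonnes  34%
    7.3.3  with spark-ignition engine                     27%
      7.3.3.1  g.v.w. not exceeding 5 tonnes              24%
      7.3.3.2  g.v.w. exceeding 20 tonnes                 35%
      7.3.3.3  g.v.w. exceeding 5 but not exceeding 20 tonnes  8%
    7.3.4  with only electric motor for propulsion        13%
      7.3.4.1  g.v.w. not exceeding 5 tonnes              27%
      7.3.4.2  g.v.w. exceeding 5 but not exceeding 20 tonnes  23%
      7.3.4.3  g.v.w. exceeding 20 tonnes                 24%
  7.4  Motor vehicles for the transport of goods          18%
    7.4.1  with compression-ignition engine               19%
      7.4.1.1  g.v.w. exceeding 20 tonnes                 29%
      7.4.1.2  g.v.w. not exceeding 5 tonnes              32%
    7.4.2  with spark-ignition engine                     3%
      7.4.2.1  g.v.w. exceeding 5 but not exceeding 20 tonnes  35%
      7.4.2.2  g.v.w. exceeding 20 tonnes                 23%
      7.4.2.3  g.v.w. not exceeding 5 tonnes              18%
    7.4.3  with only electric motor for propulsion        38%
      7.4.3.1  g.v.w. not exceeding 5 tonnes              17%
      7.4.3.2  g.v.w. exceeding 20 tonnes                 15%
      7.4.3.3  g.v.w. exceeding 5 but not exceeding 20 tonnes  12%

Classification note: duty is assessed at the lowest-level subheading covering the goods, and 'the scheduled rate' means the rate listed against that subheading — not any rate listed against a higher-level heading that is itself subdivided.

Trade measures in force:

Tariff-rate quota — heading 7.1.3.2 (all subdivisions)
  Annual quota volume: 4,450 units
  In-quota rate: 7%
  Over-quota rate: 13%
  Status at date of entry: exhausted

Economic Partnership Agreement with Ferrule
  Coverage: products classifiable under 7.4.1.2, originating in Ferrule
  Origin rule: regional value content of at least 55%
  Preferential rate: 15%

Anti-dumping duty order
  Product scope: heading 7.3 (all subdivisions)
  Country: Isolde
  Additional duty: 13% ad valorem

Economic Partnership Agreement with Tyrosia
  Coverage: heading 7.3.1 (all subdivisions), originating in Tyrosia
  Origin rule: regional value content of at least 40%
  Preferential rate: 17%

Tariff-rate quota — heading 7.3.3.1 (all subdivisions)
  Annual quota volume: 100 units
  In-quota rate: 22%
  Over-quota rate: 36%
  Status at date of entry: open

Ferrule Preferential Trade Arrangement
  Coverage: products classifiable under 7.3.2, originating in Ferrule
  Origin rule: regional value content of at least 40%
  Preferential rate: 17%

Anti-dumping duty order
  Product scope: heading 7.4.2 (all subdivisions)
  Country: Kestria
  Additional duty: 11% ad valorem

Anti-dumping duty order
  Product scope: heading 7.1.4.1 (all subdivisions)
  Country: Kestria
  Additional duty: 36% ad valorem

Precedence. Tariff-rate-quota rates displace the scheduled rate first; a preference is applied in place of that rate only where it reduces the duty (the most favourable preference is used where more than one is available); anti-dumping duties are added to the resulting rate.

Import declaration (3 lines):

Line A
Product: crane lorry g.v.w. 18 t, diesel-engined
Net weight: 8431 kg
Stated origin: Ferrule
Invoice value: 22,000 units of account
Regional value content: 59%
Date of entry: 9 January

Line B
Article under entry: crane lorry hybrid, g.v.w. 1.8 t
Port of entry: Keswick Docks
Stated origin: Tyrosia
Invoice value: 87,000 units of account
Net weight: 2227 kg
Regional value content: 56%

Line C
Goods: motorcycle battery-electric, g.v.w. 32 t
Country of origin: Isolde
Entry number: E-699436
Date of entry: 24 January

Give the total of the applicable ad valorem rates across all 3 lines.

32%

Line A: crane lorry → 7.3; diesel-engined → 7.3.2; g.v.w. 18 t → 7.3.2.3. Scheduled 34%. Ferrule agreement on 7.4.1.2: 7.3.2.3 not covered; Ferrule agreement on 7.3.2: RVC ≥ 40% → 17% available; preferential 17%. → 17%.
Line B: crane lorry → 7.3; hybrid → 7.3.1; g.v.w. 1.8 t → 7.3.1.1. Scheduled 5%. Tyrosia agreement on 7.3.1: RVC ≥ 40% → 17% available; preference 17% not lower than 5% → no reduction. → 5%.
Line C: motorcycle → 7.1; battery-electric → 7.1.4; g.v.w. 32 t → 7.1.4.1. Scheduled 10%. No special measure applies. → 10%.
Sum: 17% + 5% + 10% = 32%.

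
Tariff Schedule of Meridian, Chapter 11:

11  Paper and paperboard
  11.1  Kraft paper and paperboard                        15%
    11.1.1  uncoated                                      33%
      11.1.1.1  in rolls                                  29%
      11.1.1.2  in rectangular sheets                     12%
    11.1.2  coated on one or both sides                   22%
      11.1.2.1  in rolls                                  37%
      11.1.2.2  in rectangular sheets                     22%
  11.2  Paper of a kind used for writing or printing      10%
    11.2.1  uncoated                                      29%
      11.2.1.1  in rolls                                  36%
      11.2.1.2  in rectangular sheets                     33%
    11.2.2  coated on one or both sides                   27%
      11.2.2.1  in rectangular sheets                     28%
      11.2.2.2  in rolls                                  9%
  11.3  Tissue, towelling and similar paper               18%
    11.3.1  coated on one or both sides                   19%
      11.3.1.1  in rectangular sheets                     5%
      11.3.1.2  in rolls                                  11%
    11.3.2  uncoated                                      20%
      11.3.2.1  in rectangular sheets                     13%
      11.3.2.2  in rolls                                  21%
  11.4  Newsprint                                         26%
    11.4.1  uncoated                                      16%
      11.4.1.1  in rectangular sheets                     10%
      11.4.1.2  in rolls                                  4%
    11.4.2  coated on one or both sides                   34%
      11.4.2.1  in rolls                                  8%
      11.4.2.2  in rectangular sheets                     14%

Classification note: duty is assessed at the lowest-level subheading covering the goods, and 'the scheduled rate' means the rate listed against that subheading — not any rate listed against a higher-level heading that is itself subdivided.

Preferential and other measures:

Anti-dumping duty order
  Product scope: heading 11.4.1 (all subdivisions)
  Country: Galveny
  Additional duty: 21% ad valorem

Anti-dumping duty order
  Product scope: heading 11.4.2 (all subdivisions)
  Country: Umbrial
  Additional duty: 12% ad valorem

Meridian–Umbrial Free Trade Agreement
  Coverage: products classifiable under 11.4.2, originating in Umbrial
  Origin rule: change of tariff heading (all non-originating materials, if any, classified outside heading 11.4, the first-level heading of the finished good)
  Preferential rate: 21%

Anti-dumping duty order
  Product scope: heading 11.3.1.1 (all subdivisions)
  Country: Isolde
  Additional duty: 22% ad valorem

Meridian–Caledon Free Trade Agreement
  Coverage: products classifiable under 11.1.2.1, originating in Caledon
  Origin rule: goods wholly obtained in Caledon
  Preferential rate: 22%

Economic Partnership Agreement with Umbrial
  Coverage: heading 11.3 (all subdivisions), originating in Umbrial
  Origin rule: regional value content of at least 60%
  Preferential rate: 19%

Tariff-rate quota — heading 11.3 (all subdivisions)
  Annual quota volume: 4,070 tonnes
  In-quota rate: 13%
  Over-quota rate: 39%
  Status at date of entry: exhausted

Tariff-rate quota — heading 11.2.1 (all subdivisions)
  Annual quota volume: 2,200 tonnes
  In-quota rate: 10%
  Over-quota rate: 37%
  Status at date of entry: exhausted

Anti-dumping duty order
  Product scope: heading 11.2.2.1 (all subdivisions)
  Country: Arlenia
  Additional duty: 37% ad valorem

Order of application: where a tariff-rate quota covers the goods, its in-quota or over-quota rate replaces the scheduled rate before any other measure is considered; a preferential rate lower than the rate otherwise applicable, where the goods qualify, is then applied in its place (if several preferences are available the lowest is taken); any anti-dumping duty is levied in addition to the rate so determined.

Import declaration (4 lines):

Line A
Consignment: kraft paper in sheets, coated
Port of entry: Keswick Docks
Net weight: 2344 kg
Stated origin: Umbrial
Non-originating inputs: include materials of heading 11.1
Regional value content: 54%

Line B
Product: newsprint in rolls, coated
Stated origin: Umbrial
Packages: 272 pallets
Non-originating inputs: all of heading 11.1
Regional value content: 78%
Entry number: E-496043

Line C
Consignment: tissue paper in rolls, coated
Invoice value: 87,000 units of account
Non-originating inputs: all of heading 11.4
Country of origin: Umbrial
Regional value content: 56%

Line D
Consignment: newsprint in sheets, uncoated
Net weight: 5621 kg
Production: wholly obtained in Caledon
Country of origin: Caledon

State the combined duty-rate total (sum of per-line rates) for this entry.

Line A: kraft paper → 11.1; coated → 11.1.2; in sheets → 11.1.2.2. Scheduled 22%. Umbrial agreement on 11.4.2: 11.1.2.2 not covered; Umbrial agreement on 11.3: 11.1.2.2 not covered. → 22%.
Line B: newsprint → 11.4; coated → 11.4.2; in rolls → 11.4.2.1. Scheduled 8%. Umbrial agreement on 11.4.2: CTH met → 21% available; Umbrial agreement on 11.3: 11.4.2.1 not covered; preference 21% not lower than 8% → no reduction; anti-dumping (Umbrial, 11.4.2): +12%; total 8% + 12% = 20%. → 20%.
Line C: tissue paper → 11.3; coated → 11.3.1; in rolls → 11.3.1.2. Scheduled 11%. quota on 11.3 exhausted → over-quota 39%; Umbrial agreement on 11.4.2: 11.3.1.2 not covered; Umbrial agreement on 11.3: RVC < 60%. → 39%.
Line D: newsprint → 11.4; uncoated → 11.4.1; in sheets → 11.4.1.1. Scheduled 10%. Caledon agreement on 11.1.2.1: 11.4.1.1 not covered. → 10%.
Sum: 22% + 20% + 39% + 10% = 91%.

91%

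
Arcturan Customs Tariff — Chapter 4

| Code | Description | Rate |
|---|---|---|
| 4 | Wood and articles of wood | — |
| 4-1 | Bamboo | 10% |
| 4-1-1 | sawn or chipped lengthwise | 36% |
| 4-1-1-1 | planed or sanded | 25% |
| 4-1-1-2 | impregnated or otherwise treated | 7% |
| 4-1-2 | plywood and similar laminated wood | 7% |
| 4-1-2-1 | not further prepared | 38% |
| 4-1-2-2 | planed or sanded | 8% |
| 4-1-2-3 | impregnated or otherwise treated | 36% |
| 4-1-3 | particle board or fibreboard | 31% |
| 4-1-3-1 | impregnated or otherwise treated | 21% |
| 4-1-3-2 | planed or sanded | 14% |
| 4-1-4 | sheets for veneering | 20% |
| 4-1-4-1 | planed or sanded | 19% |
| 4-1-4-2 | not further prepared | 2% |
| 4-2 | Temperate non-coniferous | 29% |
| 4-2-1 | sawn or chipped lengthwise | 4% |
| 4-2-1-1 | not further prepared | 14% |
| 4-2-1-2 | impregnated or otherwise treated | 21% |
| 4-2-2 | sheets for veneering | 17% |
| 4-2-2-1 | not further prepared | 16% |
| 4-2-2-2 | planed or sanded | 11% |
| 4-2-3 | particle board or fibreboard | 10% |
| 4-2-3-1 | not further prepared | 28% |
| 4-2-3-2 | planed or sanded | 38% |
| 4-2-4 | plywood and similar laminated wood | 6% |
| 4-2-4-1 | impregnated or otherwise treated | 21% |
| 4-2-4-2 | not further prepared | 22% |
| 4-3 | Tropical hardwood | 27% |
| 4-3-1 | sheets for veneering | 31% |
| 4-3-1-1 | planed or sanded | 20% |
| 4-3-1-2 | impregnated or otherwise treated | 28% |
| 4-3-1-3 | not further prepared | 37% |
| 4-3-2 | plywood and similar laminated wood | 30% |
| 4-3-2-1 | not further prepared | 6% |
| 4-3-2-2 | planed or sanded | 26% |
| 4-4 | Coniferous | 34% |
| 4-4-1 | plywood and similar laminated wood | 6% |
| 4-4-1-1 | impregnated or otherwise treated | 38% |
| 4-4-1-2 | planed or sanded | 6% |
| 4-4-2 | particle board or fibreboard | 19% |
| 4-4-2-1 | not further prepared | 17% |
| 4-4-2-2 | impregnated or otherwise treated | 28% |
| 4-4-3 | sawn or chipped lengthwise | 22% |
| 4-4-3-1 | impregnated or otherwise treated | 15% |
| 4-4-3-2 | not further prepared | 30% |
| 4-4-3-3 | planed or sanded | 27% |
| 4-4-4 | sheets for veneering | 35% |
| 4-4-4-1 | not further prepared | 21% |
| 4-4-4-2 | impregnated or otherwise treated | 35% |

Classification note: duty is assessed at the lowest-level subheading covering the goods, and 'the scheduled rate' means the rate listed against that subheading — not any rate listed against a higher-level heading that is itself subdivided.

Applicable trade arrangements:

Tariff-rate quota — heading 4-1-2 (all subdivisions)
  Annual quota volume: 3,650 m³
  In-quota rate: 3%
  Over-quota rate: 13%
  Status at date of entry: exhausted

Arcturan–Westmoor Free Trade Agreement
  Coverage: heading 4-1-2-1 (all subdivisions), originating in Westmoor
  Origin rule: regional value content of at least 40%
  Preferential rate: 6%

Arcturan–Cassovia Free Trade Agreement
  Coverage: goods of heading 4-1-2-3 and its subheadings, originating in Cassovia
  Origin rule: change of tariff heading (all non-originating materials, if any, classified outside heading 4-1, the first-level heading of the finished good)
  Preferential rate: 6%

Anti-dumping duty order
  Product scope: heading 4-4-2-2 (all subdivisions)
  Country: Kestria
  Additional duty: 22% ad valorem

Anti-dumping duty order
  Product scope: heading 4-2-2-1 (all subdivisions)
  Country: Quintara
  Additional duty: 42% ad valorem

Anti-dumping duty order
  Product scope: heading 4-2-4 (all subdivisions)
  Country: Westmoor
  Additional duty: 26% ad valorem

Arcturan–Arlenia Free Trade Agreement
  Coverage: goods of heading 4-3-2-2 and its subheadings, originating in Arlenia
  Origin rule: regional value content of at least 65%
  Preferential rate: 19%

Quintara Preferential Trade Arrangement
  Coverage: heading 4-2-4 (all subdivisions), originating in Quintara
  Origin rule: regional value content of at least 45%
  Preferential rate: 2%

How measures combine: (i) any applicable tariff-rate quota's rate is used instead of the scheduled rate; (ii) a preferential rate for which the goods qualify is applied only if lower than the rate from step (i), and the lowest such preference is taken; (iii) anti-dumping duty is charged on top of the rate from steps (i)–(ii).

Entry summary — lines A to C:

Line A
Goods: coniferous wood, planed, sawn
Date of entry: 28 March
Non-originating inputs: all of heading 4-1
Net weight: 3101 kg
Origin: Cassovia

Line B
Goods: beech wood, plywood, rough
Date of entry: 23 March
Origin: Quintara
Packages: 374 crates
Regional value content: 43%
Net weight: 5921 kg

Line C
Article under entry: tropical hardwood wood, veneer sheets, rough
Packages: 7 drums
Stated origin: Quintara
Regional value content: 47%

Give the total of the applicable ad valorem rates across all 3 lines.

Line A: coniferous → 4-4; sawn → 4-4-3; planed → 4-4-3-3. Scheduled 27%. Cassovia agreement on 4-1-2-3: 4-4-3-3 not covered. → 27%.
Line B: beech → 4-2; plywood → 4-2-4; rough → 4-2-4-2. Scheduled 22%. Quintara agreement on 4-2-4: RVC < 45%. → 22%.
Line C: tropical hardwood → 4-3; veneer sheets → 4-3-1; rough → 4-3-1-3. Scheduled 37%. Quintara agreement on 4-2-4: 4-3-1-3 not covered. → 37%.
Sum: 27% + 22% + 37% = 86%.

86%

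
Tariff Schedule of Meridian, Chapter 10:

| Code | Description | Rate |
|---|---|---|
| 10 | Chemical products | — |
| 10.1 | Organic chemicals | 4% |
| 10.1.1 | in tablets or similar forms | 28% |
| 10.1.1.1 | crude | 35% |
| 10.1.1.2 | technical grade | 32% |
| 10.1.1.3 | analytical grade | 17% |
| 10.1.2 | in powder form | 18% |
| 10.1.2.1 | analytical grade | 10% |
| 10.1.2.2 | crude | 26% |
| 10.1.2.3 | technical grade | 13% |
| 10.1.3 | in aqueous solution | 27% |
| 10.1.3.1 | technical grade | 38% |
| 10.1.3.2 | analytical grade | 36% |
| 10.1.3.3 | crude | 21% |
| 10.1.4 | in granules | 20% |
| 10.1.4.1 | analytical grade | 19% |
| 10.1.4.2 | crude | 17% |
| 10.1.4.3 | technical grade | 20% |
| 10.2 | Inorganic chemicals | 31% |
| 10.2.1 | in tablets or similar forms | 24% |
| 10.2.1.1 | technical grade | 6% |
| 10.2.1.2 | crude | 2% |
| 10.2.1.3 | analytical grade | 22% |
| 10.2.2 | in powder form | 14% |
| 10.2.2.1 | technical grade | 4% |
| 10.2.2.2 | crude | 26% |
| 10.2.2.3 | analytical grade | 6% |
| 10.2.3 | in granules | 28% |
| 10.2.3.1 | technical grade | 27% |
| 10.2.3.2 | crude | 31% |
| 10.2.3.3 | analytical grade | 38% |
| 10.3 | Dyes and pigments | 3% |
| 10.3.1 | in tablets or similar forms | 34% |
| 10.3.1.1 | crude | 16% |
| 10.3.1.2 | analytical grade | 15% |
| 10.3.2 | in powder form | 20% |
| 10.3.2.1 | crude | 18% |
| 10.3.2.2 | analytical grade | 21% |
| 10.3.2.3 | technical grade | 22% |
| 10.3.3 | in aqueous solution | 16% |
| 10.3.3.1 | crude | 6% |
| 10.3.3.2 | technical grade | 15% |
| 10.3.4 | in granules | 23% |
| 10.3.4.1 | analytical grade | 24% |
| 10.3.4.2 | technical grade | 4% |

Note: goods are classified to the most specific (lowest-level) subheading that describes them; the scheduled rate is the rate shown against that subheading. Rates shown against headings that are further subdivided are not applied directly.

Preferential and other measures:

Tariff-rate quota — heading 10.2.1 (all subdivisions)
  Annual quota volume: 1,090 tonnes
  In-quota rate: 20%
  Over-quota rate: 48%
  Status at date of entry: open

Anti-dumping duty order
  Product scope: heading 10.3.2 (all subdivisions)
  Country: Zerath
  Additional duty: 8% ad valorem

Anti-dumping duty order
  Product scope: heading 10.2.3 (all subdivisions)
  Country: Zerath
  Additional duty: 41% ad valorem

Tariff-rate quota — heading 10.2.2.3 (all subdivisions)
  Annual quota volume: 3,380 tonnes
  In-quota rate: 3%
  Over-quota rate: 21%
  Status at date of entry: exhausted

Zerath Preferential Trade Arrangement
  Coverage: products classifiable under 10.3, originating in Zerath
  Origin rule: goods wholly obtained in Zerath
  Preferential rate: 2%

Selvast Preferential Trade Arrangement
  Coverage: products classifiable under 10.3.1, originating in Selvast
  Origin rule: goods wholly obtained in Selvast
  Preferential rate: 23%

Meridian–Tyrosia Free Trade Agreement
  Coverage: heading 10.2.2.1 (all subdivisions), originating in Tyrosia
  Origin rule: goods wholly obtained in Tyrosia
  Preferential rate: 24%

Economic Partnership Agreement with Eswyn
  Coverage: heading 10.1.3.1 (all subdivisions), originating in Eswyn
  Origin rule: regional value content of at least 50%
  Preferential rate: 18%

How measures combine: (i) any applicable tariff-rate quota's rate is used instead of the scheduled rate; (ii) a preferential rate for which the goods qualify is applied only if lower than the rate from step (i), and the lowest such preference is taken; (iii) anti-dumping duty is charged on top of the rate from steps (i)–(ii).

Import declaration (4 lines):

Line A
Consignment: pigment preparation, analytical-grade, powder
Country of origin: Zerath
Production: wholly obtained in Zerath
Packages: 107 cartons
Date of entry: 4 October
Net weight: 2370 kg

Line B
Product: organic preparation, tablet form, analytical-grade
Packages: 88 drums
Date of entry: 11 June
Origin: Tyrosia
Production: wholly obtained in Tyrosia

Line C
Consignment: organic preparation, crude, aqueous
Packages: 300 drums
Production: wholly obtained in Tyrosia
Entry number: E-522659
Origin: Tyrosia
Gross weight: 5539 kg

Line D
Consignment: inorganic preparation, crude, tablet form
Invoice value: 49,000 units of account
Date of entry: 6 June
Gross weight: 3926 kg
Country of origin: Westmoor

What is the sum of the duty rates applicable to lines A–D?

68%

Line A: pigment → 10.3; powder → 10.3.2; analytical-grade → 10.3.2.2. Scheduled 21%. Zerath agreement on 10.3: wholly obtained → 2% available; preferential 2%; anti-dumping (Zerath, 10.3.2): +8%; total 2% + 8% = 10%. → 10%.
Line B: organic → 10.1; tablet form → 10.1.1; analytical-grade → 10.1.1.3. Scheduled 17%. Tyrosia agreement on 10.2.2.1: 10.1.1.3 not covered. → 17%.
Line C: organic → 10.1; aqueous → 10.1.3; crude → 10.1.3.3. Scheduled 21%. Tyrosia agreement on 10.2.2.1: 10.1.3.3 not covered. → 21%.
Line D: inorganic → 10.2; tablet form → 10.2.1; crude → 10.2.1.2. Scheduled 2%. quota on 10.2.1 open → in-quota 20%. → 20%.
Sum: 10% + 17% + 21% + 20% = 68%.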